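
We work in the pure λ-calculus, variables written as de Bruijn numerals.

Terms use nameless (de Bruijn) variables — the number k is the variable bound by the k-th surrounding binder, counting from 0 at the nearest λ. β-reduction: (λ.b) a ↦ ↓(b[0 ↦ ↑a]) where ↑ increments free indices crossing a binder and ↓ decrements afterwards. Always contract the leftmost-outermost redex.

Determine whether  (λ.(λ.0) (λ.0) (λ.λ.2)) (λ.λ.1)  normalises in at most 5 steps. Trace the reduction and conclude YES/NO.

Answer: YES — reaches normal form λ.λ.λ.λ.1 in 3 ≤ 5 steps

Derivation:
  start: (λ.(λ.0) (λ.0) (λ.λ.2)) (λ.λ.1)
  [1] (λ.0) (λ.0) (λ.λ.λ.λ.1)
  [2] (λ.0) (λ.λ.λ.λ.1)
  [3] λ.λ.λ.λ.1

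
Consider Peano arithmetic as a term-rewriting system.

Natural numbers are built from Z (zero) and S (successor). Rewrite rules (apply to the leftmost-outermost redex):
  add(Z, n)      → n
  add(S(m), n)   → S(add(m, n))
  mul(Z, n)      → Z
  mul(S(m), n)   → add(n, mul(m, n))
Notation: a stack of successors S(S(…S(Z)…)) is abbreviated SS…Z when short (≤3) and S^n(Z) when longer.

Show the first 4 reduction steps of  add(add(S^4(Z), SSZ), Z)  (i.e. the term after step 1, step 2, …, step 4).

  start: add(add(S^4(Z), SSZ), Z)
  →1  add(S(add(SSSZ, SSZ)), Z)
  →2  S(add(add(SSSZ, SSZ), Z))
  →3  S(add(S(add(SSZ, SSZ)), Z))
  →4  S(S(add(add(SSZ, SSZ), Z)))

Answer: after 4 steps: S(S(add(add(SSZ, SSZ), Z)))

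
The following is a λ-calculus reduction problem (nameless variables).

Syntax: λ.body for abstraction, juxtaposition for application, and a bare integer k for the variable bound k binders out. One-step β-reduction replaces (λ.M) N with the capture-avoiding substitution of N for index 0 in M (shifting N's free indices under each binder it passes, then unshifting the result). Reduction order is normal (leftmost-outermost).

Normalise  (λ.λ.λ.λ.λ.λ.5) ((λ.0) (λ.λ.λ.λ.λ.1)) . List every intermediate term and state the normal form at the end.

Answer: normal form = λ.λ.λ.λ.λ.λ.λ.λ.λ.λ.1  (in 2 steps)

Working:
  start: (λ.λ.λ.λ.λ.λ.5) ((λ.0) (λ.λ.λ.λ.λ.1))
  step 1: λ.λ.λ.λ.λ.(λ.0) (λ.λ.λ.λ.λ.1)
  step 2: λ.λ.λ.λ.λ.λ.λ.λ.λ.λ.1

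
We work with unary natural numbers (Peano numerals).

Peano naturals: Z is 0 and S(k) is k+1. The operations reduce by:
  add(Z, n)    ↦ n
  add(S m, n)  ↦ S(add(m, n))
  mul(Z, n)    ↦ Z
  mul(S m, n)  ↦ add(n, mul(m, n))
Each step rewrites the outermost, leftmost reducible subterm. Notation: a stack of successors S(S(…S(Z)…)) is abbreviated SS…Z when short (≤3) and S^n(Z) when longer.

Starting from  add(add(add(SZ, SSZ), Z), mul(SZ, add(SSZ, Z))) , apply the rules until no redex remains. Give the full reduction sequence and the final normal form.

  start: add(add(add(SZ, SSZ), Z), mul(SZ, add(SSZ, Z)))
  [1] add(add(S(add(Z, SSZ)), Z), mul(SZ, add(SSZ, Z)))
  [2] add(S(add(add(Z, SSZ), Z)), mul(SZ, add(SSZ, Z)))
  [3] S(add(add(add(Z, SSZ), Z), mul(SZ, add(SSZ, Z))))
  [4] S(add(add(SSZ, Z), mul(SZ, add(SSZ, Z))))
  [5] S(add(S(add(SZ, Z)), mul(SZ, add(SSZ, Z))))
  [6] S(S(add(add(SZ, Z), mul(SZ, add(SSZ, Z)))))
  [7] S(S(add(S(add(Z, Z)), mul(SZ, add(SSZ, Z)))))
  [8] S(S(S(add(add(Z, Z), mul(SZ, add(SSZ, Z))))))
  [9] S(S(S(add(Z, mul(SZ, add(SSZ, Z))))))
  [10] S(S(S(mul(SZ, add(SSZ, Z)))))
  [11] S(S(S(add(add(SSZ, Z), mul(Z, add(SSZ, Z))))))
  [12] S(S(S(add(S(add(SZ, Z)), mul(Z, add(SSZ, Z))))))
  [13] S(S(S(S(add(add(SZ, Z), mul(Z, add(SSZ, Z)))))))
  [14] S(S(S(S(add(S(add(Z, Z)), mul(Z, add(SSZ, Z)))))))
  [15] S(S(S(S(S(add(add(Z, Z), mul(Z, add(SSZ, Z))))))))
  [16] S(S(S(S(S(add(Z, mul(Z, add(SSZ, Z))))))))
  [17] S(S(S(S(S(mul(Z, add(SSZ, Z)))))))
  [18] S^5(Z)

Answer: normal form = S^5(Z)  (in 18 steps)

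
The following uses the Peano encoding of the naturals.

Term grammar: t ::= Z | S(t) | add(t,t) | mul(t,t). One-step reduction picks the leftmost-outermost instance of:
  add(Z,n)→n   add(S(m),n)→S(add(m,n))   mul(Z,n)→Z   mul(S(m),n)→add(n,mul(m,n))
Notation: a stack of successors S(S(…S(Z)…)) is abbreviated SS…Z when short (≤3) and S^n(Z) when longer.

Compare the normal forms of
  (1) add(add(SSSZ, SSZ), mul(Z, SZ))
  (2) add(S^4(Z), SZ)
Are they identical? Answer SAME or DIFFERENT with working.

Term A:
  start: add(add(SSSZ, SSZ), mul(Z, SZ))
  [1] add(S(add(SSZ, SSZ)), mul(Z, SZ))
  [2] S(add(add(SSZ, SSZ), mul(Z, SZ)))
  [3] S(add(S(add(SZ, SSZ)), mul(Z, SZ)))
  [4] S(S(add(add(SZ, SSZ), mul(Z, SZ))))
  [5] S(S(add(S(add(Z, SSZ)), mul(Z, SZ))))
  [6] S(S(S(add(add(Z, SSZ), mul(Z, SZ)))))
  [7] S(S(S(add(SSZ, mul(Z, SZ)))))
  [8] S(S(S(S(add(SZ, mul(Z, SZ))))))
  [9] S(S(S(S(S(add(Z, mul(Z, SZ)))))))
  [10] S(S(S(S(S(mul(Z, SZ))))))
  [11] S^5(Z)

Term B:
  start: add(S^4(Z), SZ)
  [1] S(add(SSSZ, SZ))
  [2] S(S(add(SSZ, SZ)))
  [3] S(S(S(add(SZ, SZ))))
  [4] S(S(S(S(add(Z, SZ)))))
  [5] S^5(Z)

Answer: SAME — A ⇓ S^5(Z), B ⇓ S^5(Z)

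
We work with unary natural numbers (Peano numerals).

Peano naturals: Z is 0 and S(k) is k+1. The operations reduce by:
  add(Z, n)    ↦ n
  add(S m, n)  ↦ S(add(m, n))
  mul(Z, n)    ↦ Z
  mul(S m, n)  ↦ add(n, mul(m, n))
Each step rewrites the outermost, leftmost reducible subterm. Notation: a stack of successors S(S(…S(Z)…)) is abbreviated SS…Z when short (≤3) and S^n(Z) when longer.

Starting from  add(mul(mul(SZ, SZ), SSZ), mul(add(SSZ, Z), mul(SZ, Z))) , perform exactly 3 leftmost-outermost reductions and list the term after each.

  start: add(mul(mul(SZ, SZ), SSZ), mul(add(SSZ, Z), mul(SZ, Z)))
  →1  add(mul(add(SZ, mul(Z, SZ)), SSZ), mul(add(SSZ, Z), mul(SZ, Z)))
  →2  add(mul(S(add(Z, mul(Z, SZ))), SSZ), mul(add(SSZ, Z), mul(SZ, Z)))
  →3  add(add(SSZ, mul(add(Z, mul(Z, SZ)), SSZ)), mul(add(SSZ, Z), mul(SZ, Z)))

Answer: after 3 steps: add(add(SSZ, mul(add(Z, mul(Z, SZ)), SSZ)), mul(add(SSZ, Z), mul(SZ, Z)))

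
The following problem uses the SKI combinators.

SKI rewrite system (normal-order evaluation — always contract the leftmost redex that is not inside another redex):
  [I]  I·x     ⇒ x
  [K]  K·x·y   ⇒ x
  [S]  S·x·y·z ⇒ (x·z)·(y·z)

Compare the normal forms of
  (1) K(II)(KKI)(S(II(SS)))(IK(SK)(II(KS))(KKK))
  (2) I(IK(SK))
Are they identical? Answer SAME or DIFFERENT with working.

Term A:
  start: K(II)(KKI)(S(II(SS)))(IK(SK)(II(KS))(KKK))
  →1  II(S(II(SS)))(IK(SK)(II(KS))(KKK))
  →2  I(S(II(SS)))(IK(SK)(II(KS))(KKK))
  →3  S(II(SS))(IK(SK)(II(KS))(KKK))
  →4  S(I(SS))(IK(SK)(II(KS))(KKK))
  →5  S(SS)(IK(SK)(II(KS))(KKK))
  →6  S(SS)(K(SK)(II(KS))(KKK))
  →7  S(SS)(SK(KKK))
  →8  S(SS)(SKK)

Term B:
  start: I(IK(SK))
  →1  IK(SK)
  →2  K(SK)

Answer: DIFFERENT — A ⇓ S(SS)(SKK), B ⇓ K(SK)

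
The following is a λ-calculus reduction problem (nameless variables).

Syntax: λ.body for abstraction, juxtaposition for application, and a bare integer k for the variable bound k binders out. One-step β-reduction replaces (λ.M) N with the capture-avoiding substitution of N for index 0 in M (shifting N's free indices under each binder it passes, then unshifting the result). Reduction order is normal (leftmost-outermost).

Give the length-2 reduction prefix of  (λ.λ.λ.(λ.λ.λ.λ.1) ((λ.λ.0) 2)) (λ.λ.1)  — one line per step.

Answer: after 2 steps: λ.λ.λ.λ.λ.1

Derivation:
  start: (λ.λ.λ.(λ.λ.λ.λ.1) ((λ.λ.0) 2)) (λ.λ.1)
  step 1: λ.λ.(λ.λ.λ.λ.1) ((λ.λ.0) (λ.λ.1))
  step 2: λ.λ.λ.λ.λ.1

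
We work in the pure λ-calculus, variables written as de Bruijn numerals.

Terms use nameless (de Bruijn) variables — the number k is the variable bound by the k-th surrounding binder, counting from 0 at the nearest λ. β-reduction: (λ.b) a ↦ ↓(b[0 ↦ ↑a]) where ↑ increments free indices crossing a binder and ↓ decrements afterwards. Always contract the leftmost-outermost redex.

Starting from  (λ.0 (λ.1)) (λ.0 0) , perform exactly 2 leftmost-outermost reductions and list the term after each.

Answer: after 2 steps: (λ.λ.0 0) (λ.λ.0 0)

Derivation:
  start: (λ.0 (λ.1)) (λ.0 0)
  [1] (λ.0 0) (λ.λ.0 0)
  [2] (λ.λ.0 0) (λ.λ.0 0)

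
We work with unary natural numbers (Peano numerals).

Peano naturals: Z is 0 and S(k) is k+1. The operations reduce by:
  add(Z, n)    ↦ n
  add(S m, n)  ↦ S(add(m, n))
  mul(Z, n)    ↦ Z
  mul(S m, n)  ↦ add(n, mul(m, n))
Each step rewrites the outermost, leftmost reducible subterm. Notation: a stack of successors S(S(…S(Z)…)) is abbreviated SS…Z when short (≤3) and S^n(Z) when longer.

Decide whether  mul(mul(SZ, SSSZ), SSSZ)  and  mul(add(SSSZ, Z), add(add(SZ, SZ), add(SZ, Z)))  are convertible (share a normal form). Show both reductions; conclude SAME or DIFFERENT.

Term A:
  start: mul(mul(SZ, SSSZ), SSSZ)
  step 1: mul(add(SSSZ, mul(Z, SSSZ)), SSSZ)
  step 2: mul(S(add(SSZ, mul(Z, SSSZ))), SSSZ)
  step 3: add(SSSZ, mul(add(SSZ, mul(Z, SSSZ)), SSSZ))
  step 4: S(add(SSZ, mul(add(SSZ, mul(Z, SSSZ)), SSSZ)))
  step 5: S(S(add(SZ, mul(add(SSZ, mul(Z, SSSZ)), SSSZ))))
  step 6: S(S(S(add(Z, mul(add(SSZ, mul(Z, SSSZ)), SSSZ)))))
  step 7: S(S(S(mul(add(SSZ, mul(Z, SSSZ)), SSSZ))))
  step 8: S(S(S(mul(S(add(SZ, mul(Z, SSSZ))), SSSZ))))
  step 9: S(S(S(add(SSSZ, mul(add(SZ, mul(Z, SSSZ)), SSSZ)))))
  step 10: S(S(S(S(add(SSZ, mul(add(SZ, mul(Z, SSSZ)), SSSZ))))))
  step 11: S(S(S(S(S(add(SZ, mul(add(SZ, mul(Z, SSSZ)), SSSZ)))))))
  step 12: S(S(S(S(S(S(add(Z, mul(add(SZ, mul(Z, SSSZ)), SSSZ))))))))
  step 13: S(S(S(S(S(S(mul(add(SZ, mul(Z, SSSZ)), SSSZ)))))))
  step 14: S(S(S(S(S(S(mul(S(add(Z, mul(Z, SSSZ))), SSSZ)))))))
  step 15: S(S(S(S(S(S(add(SSSZ, mul(add(Z, mul(Z, SSSZ)), SSSZ))))))))
  step 16: S(S(S(S(S(S(S(add(SSZ, mul(add(Z, mul(Z, SSSZ)), SSSZ)))))))))
  step 17: S(S(S(S(S(S(S(S(add(SZ, mul(add(Z, mul(Z, SSSZ)), SSSZ))))))))))
  step 18: S(S(S(S(S(S(S(S(S(add(Z, mul(add(Z, mul(Z, SSSZ)), SSSZ)))))))))))
  step 19: S(S(S(S(S(S(S(S(S(mul(add(Z, mul(Z, SSSZ)), SSSZ))))))))))
  step 20: S(S(S(S(S(S(S(S(S(mul(mul(Z, SSSZ), SSSZ))))))))))
  step 21: S(S(S(S(S(S(S(S(S(mul(Z, SSSZ))))))))))
  step 22: S^9(Z)

Term B:
  start: mul(add(SSSZ, Z), add(add(SZ, SZ), add(SZ, Z)))
  step 1: mul(S(add(SSZ, Z)), add(add(SZ, SZ), add(SZ, Z)))
  step 2: add(add(add(SZ, SZ), add(SZ, Z)), mul(add(SSZ, Z), add(add(SZ, SZ), add(SZ, Z))))
  step 3: add(add(S(add(Z, SZ)), add(SZ, Z)), mul(add(SSZ, Z), add(add(SZ, SZ), add(SZ, Z))))
  step 4: add(S(add(add(Z, SZ), add(SZ, Z))), mul(add(SSZ, Z), add(add(SZ, SZ), add(SZ, Z))))
  step 5: S(add(add(add(Z, SZ), add(SZ, Z)), mul(add(SSZ, Z), add(add(SZ, SZ), add(SZ, Z)))))
  step 6: S(add(add(SZ, add(SZ, Z)), mul(add(SSZ, Z), add(add(SZ, SZ), add(SZ, Z)))))
  step 7: S(add(S(add(Z, add(SZ, Z))), mul(add(SSZ, Z), add(add(SZ, SZ), add(SZ, Z)))))
  step 8: S(S(add(add(Z, add(SZ, Z)), mul(add(SSZ, Z), add(add(SZ, SZ), add(SZ, Z))))))
  step 9: S(S(add(add(SZ, Z), mul(add(SSZ, Z), add(add(SZ, SZ), add(SZ, Z))))))
  step 10: S(S(add(S(add(Z, Z)), mul(add(SSZ, Z), add(add(SZ, SZ), add(SZ, Z))))))
  step 11: S(S(S(add(add(Z, Z), mul(add(SSZ, Z), add(add(SZ, SZ), add(SZ, Z)))))))
  step 12: S(S(S(add(Z, mul(add(SSZ, Z), add(add(SZ, SZ), add(SZ, Z)))))))
  step 13: S(S(S(mul(add(SSZ, Z), add(add(SZ, SZ), add(SZ, Z))))))
  step 14: S(S(S(mul(S(add(SZ, Z)), add(add(SZ, SZ), add(SZ, Z))))))
  step 15: S(S(S(add(add(add(SZ, SZ), add(SZ, Z)), mul(add(SZ, Z), add(add(SZ, SZ), add(SZ, Z)))))))
  step 16: S(S(S(add(add(S(add(Z, SZ)), add(SZ, Z)), mul(add(SZ, Z), add(add(SZ, SZ), add(SZ, Z)))))))
  step 17: S(S(S(add(S(add(add(Z, SZ), add(SZ, Z))), mul(add(SZ, Z), add(add(SZ, SZ), add(SZ, Z)))))))
  step 18: S(S(S(S(add(add(add(Z, SZ), add(SZ, Z)), mul(add(SZ, Z), add(add(SZ, SZ), add(SZ, Z))))))))
  step 19: S(S(S(S(add(add(SZ, add(SZ, Z)), mul(add(SZ, Z), add(add(SZ, SZ), add(SZ, Z))))))))
  step 20: S(S(S(S(add(S(add(Z, add(SZ, Z))), mul(add(SZ, Z), add(add(SZ, SZ), add(SZ, Z))))))))
  step 21: S(S(S(S(S(add(add(Z, add(SZ, Z)), mul(add(SZ, Z), add(add(SZ, SZ), add(SZ, Z)))))))))
  step 22: S(S(S(S(S(add(add(SZ, Z), mul(add(SZ, Z), add(add(SZ, SZ), add(SZ, Z)))))))))
  step 23: S(S(S(S(S(add(S(add(Z, Z)), mul(add(SZ, Z), add(add(SZ, SZ), add(SZ, Z)))))))))
  step 24: S(S(S(S(S(S(add(add(Z, Z), mul(add(SZ, Z), add(add(SZ, SZ), add(SZ, Z))))))))))
  step 25: S(S(S(S(S(S(add(Z, mul(add(SZ, Z), add(add(SZ, SZ), add(SZ, Z))))))))))
  step 26: S(S(S(S(S(S(mul(add(SZ, Z), add(add(SZ, SZ), add(SZ, Z)))))))))
  step 27: S(S(S(S(S(S(mul(S(add(Z, Z)), add(add(SZ, SZ), add(SZ, Z)))))))))
  step 28: S(S(S(S(S(S(add(add(add(SZ, SZ), add(SZ, Z)), mul(add(Z, Z), add(add(SZ, SZ), add(SZ, Z))))))))))
  step 29: S(S(S(S(S(S(add(add(S(add(Z, SZ)), add(SZ, Z)), mul(add(Z, Z), add(add(SZ, SZ), add(SZ, Z))))))))))
  step 30: S(S(S(S(S(S(add(S(add(add(Z, SZ), add(SZ, Z))), mul(add(Z, Z), add(add(SZ, SZ), add(SZ, Z))))))))))
  step 31: S(S(S(S(S(S(S(add(add(add(Z, SZ), add(SZ, Z)), mul(add(Z, Z), add(add(SZ, SZ), add(SZ, Z)))))))))))
  step 32: S(S(S(S(S(S(S(add(add(SZ, add(SZ, Z)), mul(add(Z, Z), add(add(SZ, SZ), add(SZ, Z)))))))))))
  step 33: S(S(S(S(S(S(S(add(S(add(Z, add(SZ, Z))), mul(add(Z, Z), add(add(SZ, SZ), add(SZ, Z)))))))))))
  step 34: S(S(S(S(S(S(S(S(add(add(Z, add(SZ, Z)), mul(add(Z, Z), add(add(SZ, SZ), add(SZ, Z))))))))))))
  step 35: S(S(S(S(S(S(S(S(add(add(SZ, Z), mul(add(Z, Z), add(add(SZ, SZ), add(SZ, Z))))))))))))
  step 36: S(S(S(S(S(S(S(S(add(S(add(Z, Z)), mul(add(Z, Z), add(add(SZ, SZ), add(SZ, Z))))))))))))
  step 37: S(S(S(S(S(S(S(S(S(add(add(Z, Z), mul(add(Z, Z), add(add(SZ, SZ), add(SZ, Z)))))))))))))
  step 38: S(S(S(S(S(S(S(S(S(add(Z, mul(add(Z, Z), add(add(SZ, SZ), add(SZ, Z)))))))))))))
  step 39: S(S(S(S(S(S(S(S(S(mul(add(Z, Z), add(add(SZ, SZ), add(SZ, Z))))))))))))
  step 40: S(S(S(S(S(S(S(S(S(mul(Z, add(add(SZ, SZ), add(SZ, Z))))))))))))
  step 41: S^9(Z)

Answer: SAME — A ⇓ S^9(Z), B ⇓ S^9(Z)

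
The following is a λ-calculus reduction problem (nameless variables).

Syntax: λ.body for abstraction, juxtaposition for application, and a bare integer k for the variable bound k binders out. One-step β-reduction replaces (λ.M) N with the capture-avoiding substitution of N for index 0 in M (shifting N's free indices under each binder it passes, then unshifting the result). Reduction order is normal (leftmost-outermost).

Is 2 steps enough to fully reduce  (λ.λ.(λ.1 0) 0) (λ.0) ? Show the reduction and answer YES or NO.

  start: (λ.λ.(λ.1 0) 0) (λ.0)
  →1  λ.(λ.1 0) 0
  →2  λ.0 0

Answer: YES — reaches normal form λ.0 0 in 2 ≤ 2 steps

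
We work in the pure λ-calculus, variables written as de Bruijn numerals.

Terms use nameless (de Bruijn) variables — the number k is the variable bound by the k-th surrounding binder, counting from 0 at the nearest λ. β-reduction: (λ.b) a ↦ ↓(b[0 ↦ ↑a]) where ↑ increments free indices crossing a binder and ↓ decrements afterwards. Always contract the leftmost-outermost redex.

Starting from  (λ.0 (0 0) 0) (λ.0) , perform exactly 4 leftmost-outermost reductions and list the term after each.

  start: (λ.0 (0 0) 0) (λ.0)
  →1  (λ.0) ((λ.0) (λ.0)) (λ.0)
  →2  (λ.0) (λ.0) (λ.0)
  →3  (λ.0) (λ.0)
  →4  λ.0

Answer: after 4 steps: λ.0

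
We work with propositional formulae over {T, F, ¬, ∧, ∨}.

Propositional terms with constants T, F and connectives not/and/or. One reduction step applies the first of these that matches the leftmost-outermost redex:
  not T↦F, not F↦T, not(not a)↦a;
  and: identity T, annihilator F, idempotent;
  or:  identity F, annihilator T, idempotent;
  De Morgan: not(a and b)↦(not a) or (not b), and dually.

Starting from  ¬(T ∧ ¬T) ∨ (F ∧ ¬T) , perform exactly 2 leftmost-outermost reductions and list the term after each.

Answer: after 2 steps: (F ∨ ¬¬T) ∨ (F ∧ ¬T)

Reduction:
  start: ¬(T ∧ ¬T) ∨ (F ∧ ¬T)
  step 1: (¬T ∨ ¬¬T) ∨ (F ∧ ¬T)
  step 2: (F ∨ ¬¬T) ∨ (F ∧ ¬T)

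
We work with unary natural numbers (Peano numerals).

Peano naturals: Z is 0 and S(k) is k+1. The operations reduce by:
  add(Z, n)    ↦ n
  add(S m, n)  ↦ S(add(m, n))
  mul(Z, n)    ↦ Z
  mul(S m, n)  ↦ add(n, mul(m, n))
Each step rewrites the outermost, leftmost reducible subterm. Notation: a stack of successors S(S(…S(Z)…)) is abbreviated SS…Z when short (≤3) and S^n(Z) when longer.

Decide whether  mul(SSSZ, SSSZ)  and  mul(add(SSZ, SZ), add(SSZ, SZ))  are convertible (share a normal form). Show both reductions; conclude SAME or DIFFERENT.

Term A:
  start: mul(SSSZ, SSSZ)
  →1  add(SSSZ, mul(SSZ, SSSZ))
  →2  S(add(SSZ, mul(SSZ, SSSZ)))
  →3  S(S(add(SZ, mul(SSZ, SSSZ))))
  →4  S(S(S(add(Z, mul(SSZ, SSSZ)))))
  →5  S(S(S(mul(SSZ, SSSZ))))
  →6  S(S(S(add(SSSZ, mul(SZ, SSSZ)))))
  →7  S(S(S(S(add(SSZ, mul(SZ, SSSZ))))))
  →8  S(S(S(S(S(add(SZ, mul(SZ, SSSZ)))))))
  →9  S(S(S(S(S(S(add(Z, mul(SZ, SSSZ))))))))
  →10  S(S(S(S(S(S(mul(SZ, SSSZ)))))))
  →11  S(S(S(S(S(S(add(SSSZ, mul(Z, SSSZ))))))))
  →12  S(S(S(S(S(S(S(add(SSZ, mul(Z, SSSZ)))))))))
  →13  S(S(S(S(S(S(S(S(add(SZ, mul(Z, SSSZ))))))))))
  →14  S(S(S(S(S(S(S(S(S(add(Z, mul(Z, SSSZ)))))))))))
  →15  S(S(S(S(S(S(S(S(S(mul(Z, SSSZ))))))))))
  →16  S^9(Z)

Term B:
  start: mul(add(SSZ, SZ), add(SSZ, SZ))
  →1  mul(S(add(SZ, SZ)), add(SSZ, SZ))
  →2  add(add(SSZ, SZ), mul(add(SZ, SZ), add(SSZ, SZ)))
  →3  add(S(add(SZ, SZ)), mul(add(SZ, SZ), add(SSZ, SZ)))
  →4  S(add(add(SZ, SZ), mul(add(SZ, SZ), add(SSZ, SZ))))
  →5  S(add(S(add(Z, SZ)), mul(add(SZ, SZ), add(SSZ, SZ))))
  →6  S(S(add(add(Z, SZ), mul(add(SZ, SZ), add(SSZ, SZ)))))
  →7  S(S(add(SZ, mul(add(SZ, SZ), add(SSZ, SZ)))))
  →8  S(S(S(add(Z, mul(add(SZ, SZ), add(SSZ, SZ))))))
  →9  S(S(S(mul(add(SZ, SZ), add(SSZ, SZ)))))
  →10  S(S(S(mul(S(add(Z, SZ)), add(SSZ, SZ)))))
  →11  S(S(S(add(add(SSZ, SZ), mul(add(Z, SZ), add(SSZ, SZ))))))
  →12  S(S(S(add(S(add(SZ, SZ)), mul(add(Z, SZ), add(SSZ, SZ))))))
  →13  S(S(S(S(add(add(SZ, SZ), mul(add(Z, SZ), add(SSZ, SZ)))))))
  →14  S(S(S(S(add(S(add(Z, SZ)), mul(add(Z, SZ), add(SSZ, SZ)))))))
  →15  S(S(S(S(S(add(add(Z, SZ), mul(add(Z, SZ), add(SSZ, SZ))))))))
  →16  S(S(S(S(S(add(SZ, mul(add(Z, SZ), add(SSZ, SZ))))))))
  →17  S(S(S(S(S(S(add(Z, mul(add(Z, SZ), add(SSZ, SZ)))))))))
  →18  S(S(S(S(S(S(mul(add(Z, SZ), add(SSZ, SZ))))))))
  →19  S(S(S(S(S(S(mul(SZ, add(SSZ, SZ))))))))
  →20  S(S(S(S(S(S(add(add(SSZ, SZ), mul(Z, add(SSZ, SZ)))))))))
  →21  S(S(S(S(S(S(add(S(add(SZ, SZ)), mul(Z, add(SSZ, SZ)))))))))
  →22  S(S(S(S(S(S(S(add(add(SZ, SZ), mul(Z, add(SSZ, SZ))))))))))
  →23  S(S(S(S(S(S(S(add(S(add(Z, SZ)), mul(Z, add(SSZ, SZ))))))))))
  →24  S(S(S(S(S(S(S(S(add(add(Z, SZ), mul(Z, add(SSZ, SZ)))))))))))
  →25  S(S(S(S(S(S(S(S(add(SZ, mul(Z, add(SSZ, SZ)))))))))))
  →26  S(S(S(S(S(S(S(S(S(add(Z, mul(Z, add(SSZ, SZ))))))))))))
  →27  S(S(S(S(S(S(S(S(S(mul(Z, add(SSZ, SZ)))))))))))
  →28  S^9(Z)

Answer: SAME — A ⇓ S^9(Z), B ⇓ S^9(Z)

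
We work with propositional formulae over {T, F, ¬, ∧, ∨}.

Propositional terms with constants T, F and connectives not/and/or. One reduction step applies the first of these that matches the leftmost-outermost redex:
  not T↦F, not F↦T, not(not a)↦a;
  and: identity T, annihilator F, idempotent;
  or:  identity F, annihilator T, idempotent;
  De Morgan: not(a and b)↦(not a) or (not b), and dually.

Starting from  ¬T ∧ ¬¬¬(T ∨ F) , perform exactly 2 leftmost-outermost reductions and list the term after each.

Answer: after 2 steps: F

Derivation:
  start: ¬T ∧ ¬¬¬(T ∨ F)
  step 1: F ∧ ¬¬¬(T ∨ F)
  step 2: F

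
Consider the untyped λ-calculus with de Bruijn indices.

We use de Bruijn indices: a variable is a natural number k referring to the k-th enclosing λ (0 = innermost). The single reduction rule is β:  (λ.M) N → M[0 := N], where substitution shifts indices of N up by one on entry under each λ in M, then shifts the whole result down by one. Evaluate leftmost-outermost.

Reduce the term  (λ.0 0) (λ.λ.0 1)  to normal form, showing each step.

  start: (λ.0 0) (λ.λ.0 1)
  →1  (λ.λ.0 1) (λ.λ.0 1)
  →2  λ.0 (λ.λ.0 1)

Answer: normal form = λ.0 (λ.λ.0 1)  (in 2 steps)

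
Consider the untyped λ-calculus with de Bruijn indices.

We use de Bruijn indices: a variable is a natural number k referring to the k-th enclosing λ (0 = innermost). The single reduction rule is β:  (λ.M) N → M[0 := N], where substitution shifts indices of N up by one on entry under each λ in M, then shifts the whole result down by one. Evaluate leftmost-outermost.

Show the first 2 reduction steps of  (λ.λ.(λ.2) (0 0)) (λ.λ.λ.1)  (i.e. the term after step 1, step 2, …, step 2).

Answer: after 2 steps: λ.λ.λ.λ.1

Reduction:
  start: (λ.λ.(λ.2) (0 0)) (λ.λ.λ.1)
  →1  λ.(λ.λ.λ.λ.1) (0 0)
  →2  λ.λ.λ.λ.1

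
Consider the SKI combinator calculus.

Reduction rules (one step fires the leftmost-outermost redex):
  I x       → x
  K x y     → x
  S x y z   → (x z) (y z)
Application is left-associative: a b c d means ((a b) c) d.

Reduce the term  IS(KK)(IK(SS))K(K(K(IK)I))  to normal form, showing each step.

Answer: normal form = SS  (in 6 steps)

Derivation:
  start: IS(KK)(IK(SS))K(K(K(IK)I))
  step 1: S(KK)(IK(SS))K(K(K(IK)I))
  step 2: KKK(IK(SS)K)(K(K(IK)I))
  step 3: K(IK(SS)K)(K(K(IK)I))
  step 4: IK(SS)K
  step 5: K(SS)K
  step 6: SS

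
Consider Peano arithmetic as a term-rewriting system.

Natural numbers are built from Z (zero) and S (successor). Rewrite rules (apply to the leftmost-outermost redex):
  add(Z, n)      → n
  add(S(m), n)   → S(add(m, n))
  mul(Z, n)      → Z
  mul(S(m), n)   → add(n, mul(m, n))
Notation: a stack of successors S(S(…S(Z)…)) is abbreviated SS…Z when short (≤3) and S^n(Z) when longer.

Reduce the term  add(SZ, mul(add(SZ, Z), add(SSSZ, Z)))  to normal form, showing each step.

  start: add(SZ, mul(add(SZ, Z), add(SSSZ, Z)))
  step 1: S(add(Z, mul(add(SZ, Z), add(SSSZ, Z))))
  step 2: S(mul(add(SZ, Z), add(SSSZ, Z)))
  step 3: S(mul(S(add(Z, Z)), add(SSSZ, Z)))
  step 4: S(add(add(SSSZ, Z), mul(add(Z, Z), add(SSSZ, Z))))
  step 5: S(add(S(add(SSZ, Z)), mul(add(Z, Z), add(SSSZ, Z))))
  step 6: S(S(add(add(SSZ, Z), mul(add(Z, Z), add(SSSZ, Z)))))
  step 7: S(S(add(S(add(SZ, Z)), mul(add(Z, Z), add(SSSZ, Z)))))
  step 8: S(S(S(add(add(SZ, Z), mul(add(Z, Z), add(SSSZ, Z))))))
  step 9: S(S(S(add(S(add(Z, Z)), mul(add(Z, Z), add(SSSZ, Z))))))
  step 10: S(S(S(S(add(add(Z, Z), mul(add(Z, Z), add(SSSZ, Z)))))))
  step 11: S(S(S(S(add(Z, mul(add(Z, Z), add(SSSZ, Z)))))))
  step 12: S(S(S(S(mul(add(Z, Z), add(SSSZ, Z))))))
  step 13: S(S(S(S(mul(Z, add(SSSZ, Z))))))
  step 14: S^4(Z)

Answer: normal form = S^4(Z)  (in 14 steps)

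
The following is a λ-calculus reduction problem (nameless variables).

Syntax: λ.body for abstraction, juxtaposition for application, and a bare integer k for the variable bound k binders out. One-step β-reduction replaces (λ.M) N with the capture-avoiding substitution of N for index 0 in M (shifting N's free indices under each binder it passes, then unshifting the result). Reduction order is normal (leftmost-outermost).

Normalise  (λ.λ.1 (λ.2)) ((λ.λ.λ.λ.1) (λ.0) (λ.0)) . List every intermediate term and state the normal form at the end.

Answer: normal form = λ.λ.λ.λ.λ.1  (in 6 steps)

Derivation:
  start: (λ.λ.1 (λ.2)) ((λ.λ.λ.λ.1) (λ.0) (λ.0))
  step 1: λ.(λ.λ.λ.λ.1) (λ.0) (λ.0) (λ.(λ.λ.λ.λ.1) (λ.0) (λ.0))
  step 2: λ.(λ.λ.λ.1) (λ.0) (λ.(λ.λ.λ.λ.1) (λ.0) (λ.0))
  step 3: λ.(λ.λ.1) (λ.(λ.λ.λ.λ.1) (λ.0) (λ.0))
  step 4: λ.λ.λ.(λ.λ.λ.λ.1) (λ.0) (λ.0)
  step 5: λ.λ.λ.(λ.λ.λ.1) (λ.0)
  step 6: λ.λ.λ.λ.λ.1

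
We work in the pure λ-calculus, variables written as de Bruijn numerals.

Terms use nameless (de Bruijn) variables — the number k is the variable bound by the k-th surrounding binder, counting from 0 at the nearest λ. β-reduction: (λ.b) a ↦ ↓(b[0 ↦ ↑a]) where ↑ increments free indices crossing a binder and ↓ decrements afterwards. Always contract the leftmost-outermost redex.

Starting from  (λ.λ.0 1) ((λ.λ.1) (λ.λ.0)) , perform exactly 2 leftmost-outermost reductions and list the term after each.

Answer: after 2 steps: λ.0 (λ.λ.λ.0)

Working:
  start: (λ.λ.0 1) ((λ.λ.1) (λ.λ.0))
  step 1: λ.0 ((λ.λ.1) (λ.λ.0))
  step 2: λ.0 (λ.λ.λ.0)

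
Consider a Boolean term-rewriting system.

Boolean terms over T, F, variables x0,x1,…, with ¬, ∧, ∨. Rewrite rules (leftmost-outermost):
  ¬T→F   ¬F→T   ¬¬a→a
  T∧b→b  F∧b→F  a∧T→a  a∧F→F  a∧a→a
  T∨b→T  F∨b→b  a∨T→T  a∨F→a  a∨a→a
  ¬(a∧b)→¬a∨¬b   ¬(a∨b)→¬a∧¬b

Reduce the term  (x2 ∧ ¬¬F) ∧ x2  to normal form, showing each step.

  start: (x2 ∧ ¬¬F) ∧ x2
  →1  (x2 ∧ F) ∧ x2
  →2  F ∧ x2
  →3  F

Answer: normal form = F  (in 3 steps)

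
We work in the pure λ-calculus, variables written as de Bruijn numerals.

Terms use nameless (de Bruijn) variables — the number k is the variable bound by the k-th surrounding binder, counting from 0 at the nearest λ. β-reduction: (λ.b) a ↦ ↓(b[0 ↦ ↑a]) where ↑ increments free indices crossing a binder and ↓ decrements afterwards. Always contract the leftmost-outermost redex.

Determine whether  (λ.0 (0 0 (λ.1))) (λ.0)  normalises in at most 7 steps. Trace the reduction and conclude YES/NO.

  start: (λ.0 (0 0 (λ.1))) (λ.0)
  [1] (λ.0) ((λ.0) (λ.0) (λ.λ.0))
  [2] (λ.0) (λ.0) (λ.λ.0)
  [3] (λ.0) (λ.λ.0)
  [4] λ.λ.0

Answer: YES — reaches normal form λ.λ.0 in 4 ≤ 7 steps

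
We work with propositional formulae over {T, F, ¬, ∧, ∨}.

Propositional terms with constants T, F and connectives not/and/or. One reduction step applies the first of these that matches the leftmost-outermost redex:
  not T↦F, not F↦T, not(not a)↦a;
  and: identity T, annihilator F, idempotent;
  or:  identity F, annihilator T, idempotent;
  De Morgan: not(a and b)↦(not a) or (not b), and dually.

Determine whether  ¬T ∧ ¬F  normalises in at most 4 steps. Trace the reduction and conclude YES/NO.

Answer: YES — reaches normal form F in 2 ≤ 4 steps

Derivation:
  start: ¬T ∧ ¬F
  step 1: F ∧ ¬F
  step 2: F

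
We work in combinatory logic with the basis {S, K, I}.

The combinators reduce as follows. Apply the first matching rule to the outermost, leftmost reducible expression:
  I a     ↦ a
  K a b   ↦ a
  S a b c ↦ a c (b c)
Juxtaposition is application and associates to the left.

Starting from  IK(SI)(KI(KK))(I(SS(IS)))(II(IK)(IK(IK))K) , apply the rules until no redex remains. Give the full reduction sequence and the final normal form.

Answer: normal form = K  (in 11 steps)

Working:
  start: IK(SI)(KI(KK))(I(SS(IS)))(II(IK)(IK(IK))K)
  step 1: K(SI)(KI(KK))(I(SS(IS)))(II(IK)(IK(IK))K)
  step 2: SI(I(SS(IS)))(II(IK)(IK(IK))K)
  step 3: I(II(IK)(IK(IK))K)(I(SS(IS))(II(IK)(IK(IK))K))
  step 4: II(IK)(IK(IK))K(I(SS(IS))(II(IK)(IK(IK))K))
  step 5: I(IK)(IK(IK))K(I(SS(IS))(II(IK)(IK(IK))K))
  step 6: IK(IK(IK))K(I(SS(IS))(II(IK)(IK(IK))K))
  step 7: K(IK(IK))K(I(SS(IS))(II(IK)(IK(IK))K))
  step 8: IK(IK)(I(SS(IS))(II(IK)(IK(IK))K))
  step 9: K(IK)(I(SS(IS))(II(IK)(IK(IK))K))
  step 10: IK
  step 11: K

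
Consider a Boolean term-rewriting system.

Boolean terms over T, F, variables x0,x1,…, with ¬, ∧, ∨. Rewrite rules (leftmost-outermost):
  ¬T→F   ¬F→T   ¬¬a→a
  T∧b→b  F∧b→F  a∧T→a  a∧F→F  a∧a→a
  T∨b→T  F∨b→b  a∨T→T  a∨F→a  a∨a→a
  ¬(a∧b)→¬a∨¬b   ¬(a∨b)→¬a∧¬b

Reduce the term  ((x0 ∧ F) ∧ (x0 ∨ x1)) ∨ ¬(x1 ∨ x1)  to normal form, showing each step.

Answer: normal form = ¬x1  (in 5 steps)

Working:
  start: ((x0 ∧ F) ∧ (x0 ∨ x1)) ∨ ¬(x1 ∨ x1)
  [1] (F ∧ (x0 ∨ x1)) ∨ ¬(x1 ∨ x1)
  [2] F ∨ ¬(x1 ∨ x1)
  [3] ¬(x1 ∨ x1)
  [4] ¬x1 ∧ ¬x1
  [5] ¬x1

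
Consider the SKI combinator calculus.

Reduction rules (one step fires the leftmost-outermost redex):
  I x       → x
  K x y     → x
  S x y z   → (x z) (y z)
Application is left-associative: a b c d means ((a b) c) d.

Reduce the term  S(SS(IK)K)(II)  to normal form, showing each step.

Answer: normal form = S(SK(KK))I  (in 3 steps)

Working:
  start: S(SS(IK)K)(II)
  →1  S(SK(IKK))(II)
  →2  S(SK(KK))(II)
  →3  S(SK(KK))I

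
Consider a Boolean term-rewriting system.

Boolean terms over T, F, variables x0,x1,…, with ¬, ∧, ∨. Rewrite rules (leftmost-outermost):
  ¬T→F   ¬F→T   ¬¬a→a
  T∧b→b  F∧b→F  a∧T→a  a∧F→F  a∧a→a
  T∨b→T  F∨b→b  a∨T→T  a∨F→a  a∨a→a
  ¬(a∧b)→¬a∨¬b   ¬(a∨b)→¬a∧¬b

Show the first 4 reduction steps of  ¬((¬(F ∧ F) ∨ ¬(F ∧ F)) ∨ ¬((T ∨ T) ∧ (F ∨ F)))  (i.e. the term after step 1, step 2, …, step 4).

  start: ¬((¬(F ∧ F) ∨ ¬(F ∧ F)) ∨ ¬((T ∨ T) ∧ (F ∨ F)))
  →1  ¬(¬(F ∧ F) ∨ ¬(F ∧ F)) ∧ ¬¬((T ∨ T) ∧ (F ∨ F))
  →2  (¬¬(F ∧ F) ∧ ¬¬(F ∧ F)) ∧ ¬¬((T ∨ T) ∧ (F ∨ F))
  →3  ¬¬(F ∧ F) ∧ ¬¬((T ∨ T) ∧ (F ∨ F))
  →4  (F ∧ F) ∧ ¬¬((T ∨ T) ∧ (F ∨ F))

Answer: after 4 steps: (F ∧ F) ∧ ¬¬((T ∨ T) ∧ (F ∨ F))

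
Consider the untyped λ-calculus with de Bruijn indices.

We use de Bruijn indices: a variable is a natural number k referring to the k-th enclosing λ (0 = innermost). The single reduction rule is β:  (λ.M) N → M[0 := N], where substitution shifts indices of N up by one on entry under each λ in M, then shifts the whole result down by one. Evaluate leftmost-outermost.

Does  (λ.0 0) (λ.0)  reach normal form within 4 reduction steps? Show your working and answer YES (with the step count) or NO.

  start: (λ.0 0) (λ.0)
  [1] (λ.0) (λ.0)
  [2] λ.0

Answer: YES — reaches normal form λ.0 in 2 ≤ 4 steps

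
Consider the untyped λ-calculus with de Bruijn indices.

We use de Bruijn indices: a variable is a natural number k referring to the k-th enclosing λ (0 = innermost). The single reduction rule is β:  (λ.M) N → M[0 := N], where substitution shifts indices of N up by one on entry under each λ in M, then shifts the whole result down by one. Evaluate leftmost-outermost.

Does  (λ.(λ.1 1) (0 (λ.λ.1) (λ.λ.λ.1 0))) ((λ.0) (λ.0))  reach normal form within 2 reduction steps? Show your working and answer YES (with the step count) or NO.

Answer: NO — after 2 steps the term is (λ.0) (λ.0) ((λ.0) (λ.0)), not yet normal

Working:
  start: (λ.(λ.1 1) (0 (λ.λ.1) (λ.λ.λ.1 0))) ((λ.0) (λ.0))
  [1] (λ.(λ.0) (λ.0) ((λ.0) (λ.0))) ((λ.0) (λ.0) (λ.λ.1) (λ.λ.λ.1 0))
  [2] (λ.0) (λ.0) ((λ.0) (λ.0))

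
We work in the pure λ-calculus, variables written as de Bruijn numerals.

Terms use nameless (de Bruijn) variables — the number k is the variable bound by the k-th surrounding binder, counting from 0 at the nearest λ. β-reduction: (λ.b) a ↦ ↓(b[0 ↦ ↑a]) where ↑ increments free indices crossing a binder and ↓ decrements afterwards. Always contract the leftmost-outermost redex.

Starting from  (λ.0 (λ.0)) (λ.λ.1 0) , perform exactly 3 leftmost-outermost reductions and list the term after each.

Answer: after 3 steps: λ.0

Working:
  start: (λ.0 (λ.0)) (λ.λ.1 0)
  →1  (λ.λ.1 0) (λ.0)
  →2  λ.(λ.0) 0
  →3  λ.0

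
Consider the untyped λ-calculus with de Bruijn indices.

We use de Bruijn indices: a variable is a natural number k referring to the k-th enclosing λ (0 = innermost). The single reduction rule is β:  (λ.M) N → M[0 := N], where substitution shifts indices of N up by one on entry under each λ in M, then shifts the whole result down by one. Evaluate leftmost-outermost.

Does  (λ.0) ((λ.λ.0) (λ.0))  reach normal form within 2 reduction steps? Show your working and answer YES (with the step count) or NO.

Answer: YES — reaches normal form λ.0 in 2 ≤ 2 steps

Reduction:
  start: (λ.0) ((λ.λ.0) (λ.0))
  →1  (λ.λ.0) (λ.0)
  →2  λ.0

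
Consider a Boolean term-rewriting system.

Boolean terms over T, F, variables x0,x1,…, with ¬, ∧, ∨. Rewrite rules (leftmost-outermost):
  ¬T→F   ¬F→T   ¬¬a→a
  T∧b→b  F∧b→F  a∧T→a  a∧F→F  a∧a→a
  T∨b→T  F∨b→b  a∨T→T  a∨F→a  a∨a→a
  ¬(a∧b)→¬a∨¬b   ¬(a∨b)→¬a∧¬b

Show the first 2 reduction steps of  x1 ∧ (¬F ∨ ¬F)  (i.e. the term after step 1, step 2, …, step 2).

Answer: after 2 steps: x1 ∧ T

Working:
  start: x1 ∧ (¬F ∨ ¬F)
  step 1: x1 ∧ ¬F
  step 2: x1 ∧ T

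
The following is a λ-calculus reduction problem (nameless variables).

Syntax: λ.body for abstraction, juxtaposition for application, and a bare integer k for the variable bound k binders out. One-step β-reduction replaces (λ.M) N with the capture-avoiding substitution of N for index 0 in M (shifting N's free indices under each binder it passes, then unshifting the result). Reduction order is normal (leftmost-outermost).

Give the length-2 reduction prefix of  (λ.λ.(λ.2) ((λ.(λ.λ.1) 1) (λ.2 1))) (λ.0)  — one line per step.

Answer: after 2 steps: λ.λ.0

Working:
  start: (λ.λ.(λ.2) ((λ.(λ.λ.1) 1) (λ.2 1))) (λ.0)
  →1  λ.(λ.λ.0) ((λ.(λ.λ.1) 1) (λ.(λ.0) 1))
  →2  λ.λ.0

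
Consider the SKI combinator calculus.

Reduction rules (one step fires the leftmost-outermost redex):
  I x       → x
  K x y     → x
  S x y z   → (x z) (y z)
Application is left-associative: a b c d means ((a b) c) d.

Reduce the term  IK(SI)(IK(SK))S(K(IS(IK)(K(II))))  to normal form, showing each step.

Answer: normal form = SK(KI)  (in 8 steps)

Reduction:
  start: IK(SI)(IK(SK))S(K(IS(IK)(K(II))))
  →1  K(SI)(IK(SK))S(K(IS(IK)(K(II))))
  →2  SIS(K(IS(IK)(K(II))))
  →3  I(K(IS(IK)(K(II))))(S(K(IS(IK)(K(II)))))
  →4  K(IS(IK)(K(II)))(S(K(IS(IK)(K(II)))))
  →5  IS(IK)(K(II))
  →6  S(IK)(K(II))
  →7  SK(K(II))
  →8  SK(KI)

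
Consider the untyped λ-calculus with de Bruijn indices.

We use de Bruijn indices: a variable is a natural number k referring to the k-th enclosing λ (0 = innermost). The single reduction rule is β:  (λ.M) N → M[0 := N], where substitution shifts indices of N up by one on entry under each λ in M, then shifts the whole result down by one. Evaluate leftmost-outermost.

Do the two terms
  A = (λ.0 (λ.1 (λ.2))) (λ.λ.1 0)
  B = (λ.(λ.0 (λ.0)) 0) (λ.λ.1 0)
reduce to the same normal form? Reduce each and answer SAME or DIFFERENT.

Answer: DIFFERENT — A ⇓ λ.λ.λ.λ.1 0, B ⇓ λ.0

Reduction:
Term A:
  start: (λ.0 (λ.1 (λ.2))) (λ.λ.1 0)
  →1  (λ.λ.1 0) (λ.(λ.λ.1 0) (λ.λ.λ.1 0))
  →2  λ.(λ.(λ.λ.1 0) (λ.λ.λ.1 0)) 0
  →3  λ.(λ.λ.1 0) (λ.λ.λ.1 0)
  →4  λ.λ.(λ.λ.λ.1 0) 0
  →5  λ.λ.λ.λ.1 0

Term B:
  start: (λ.(λ.0 (λ.0)) 0) (λ.λ.1 0)
  →1  (λ.0 (λ.0)) (λ.λ.1 0)
  →2  (λ.λ.1 0) (λ.0)
  →3  λ.(λ.0) 0
  →4  λ.0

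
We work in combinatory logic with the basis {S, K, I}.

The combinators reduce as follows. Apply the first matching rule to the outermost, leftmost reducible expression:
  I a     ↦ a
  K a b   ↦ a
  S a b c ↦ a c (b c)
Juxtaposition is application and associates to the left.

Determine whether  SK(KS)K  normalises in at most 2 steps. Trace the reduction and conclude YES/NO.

  start: SK(KS)K
  step 1: KK(KSK)
  step 2: K

Answer: YES — reaches normal form K in 2 ≤ 2 steps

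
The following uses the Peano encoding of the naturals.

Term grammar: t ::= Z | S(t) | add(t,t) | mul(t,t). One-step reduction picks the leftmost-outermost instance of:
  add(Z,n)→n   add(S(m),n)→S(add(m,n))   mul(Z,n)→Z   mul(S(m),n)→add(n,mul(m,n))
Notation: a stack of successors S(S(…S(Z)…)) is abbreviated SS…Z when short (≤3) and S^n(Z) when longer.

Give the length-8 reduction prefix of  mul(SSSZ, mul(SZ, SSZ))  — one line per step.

Answer: after 8 steps: S(S(add(Z, mul(SSZ, mul(SZ, SSZ)))))

Working:
  start: mul(SSSZ, mul(SZ, SSZ))
  [1] add(mul(SZ, SSZ), mul(SSZ, mul(SZ, SSZ)))
  [2] add(add(SSZ, mul(Z, SSZ)), mul(SSZ, mul(SZ, SSZ)))
  [3] add(S(add(SZ, mul(Z, SSZ))), mul(SSZ, mul(SZ, SSZ)))
  [4] S(add(add(SZ, mul(Z, SSZ)), mul(SSZ, mul(SZ, SSZ))))
  [5] S(add(S(add(Z, mul(Z, SSZ))), mul(SSZ, mul(SZ, SSZ))))
  [6] S(S(add(add(Z, mul(Z, SSZ)), mul(SSZ, mul(SZ, SSZ)))))
  [7] S(S(add(mul(Z, SSZ), mul(SSZ, mul(SZ, SSZ)))))
  [8] S(S(add(Z, mul(SSZ, mul(SZ, SSZ)))))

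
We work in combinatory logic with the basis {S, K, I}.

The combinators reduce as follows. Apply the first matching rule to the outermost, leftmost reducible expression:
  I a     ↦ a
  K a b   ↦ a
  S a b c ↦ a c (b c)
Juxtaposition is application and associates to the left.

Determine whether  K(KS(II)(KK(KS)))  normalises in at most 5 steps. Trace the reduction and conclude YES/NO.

Answer: YES — reaches normal form K(SK) in 2 ≤ 5 steps

Working:
  start: K(KS(II)(KK(KS)))
  →1  K(S(KK(KS)))
  →2  K(SK)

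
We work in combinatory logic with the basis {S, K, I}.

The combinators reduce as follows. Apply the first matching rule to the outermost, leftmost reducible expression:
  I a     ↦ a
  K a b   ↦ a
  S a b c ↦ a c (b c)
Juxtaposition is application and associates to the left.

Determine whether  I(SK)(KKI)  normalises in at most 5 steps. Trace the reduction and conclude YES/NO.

  start: I(SK)(KKI)
  step 1: SK(KKI)
  step 2: SKK

Answer: YES — reaches normal form SKK in 2 ≤ 5 steps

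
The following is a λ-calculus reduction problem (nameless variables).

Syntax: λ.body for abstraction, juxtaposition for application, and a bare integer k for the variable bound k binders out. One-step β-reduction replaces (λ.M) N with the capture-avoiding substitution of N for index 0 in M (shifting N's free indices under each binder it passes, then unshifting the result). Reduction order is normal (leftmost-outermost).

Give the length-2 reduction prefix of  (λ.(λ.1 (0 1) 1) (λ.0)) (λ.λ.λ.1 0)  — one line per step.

Answer: after 2 steps: (λ.λ.λ.1 0) ((λ.0) (λ.λ.λ.1 0)) (λ.λ.λ.1 0)

Reduction:
  start: (λ.(λ.1 (0 1) 1) (λ.0)) (λ.λ.λ.1 0)
  →1  (λ.(λ.λ.λ.1 0) (0 (λ.λ.λ.1 0)) (λ.λ.λ.1 0)) (λ.0)
  →2  (λ.λ.λ.1 0) ((λ.0) (λ.λ.λ.1 0)) (λ.λ.λ.1 0)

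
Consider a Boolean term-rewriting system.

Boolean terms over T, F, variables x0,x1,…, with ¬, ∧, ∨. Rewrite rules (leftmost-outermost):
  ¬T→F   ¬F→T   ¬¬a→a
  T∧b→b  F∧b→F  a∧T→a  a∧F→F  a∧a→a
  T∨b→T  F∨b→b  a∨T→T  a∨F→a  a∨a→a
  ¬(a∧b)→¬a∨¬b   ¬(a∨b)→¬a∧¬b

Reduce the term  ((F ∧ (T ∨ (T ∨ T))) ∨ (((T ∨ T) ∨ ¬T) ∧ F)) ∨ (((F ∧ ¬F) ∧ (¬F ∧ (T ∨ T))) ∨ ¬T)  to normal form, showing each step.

Answer: normal form = F  (in 8 steps)

Derivation:
  start: ((F ∧ (T ∨ (T ∨ T))) ∨ (((T ∨ T) ∨ ¬T) ∧ F)) ∨ (((F ∧ ¬F) ∧ (¬F ∧ (T ∨ T))) ∨ ¬T)
  →1  (F ∨ (((T ∨ T) ∨ ¬T) ∧ F)) ∨ (((F ∧ ¬F) ∧ (¬F ∧ (T ∨ T))) ∨ ¬T)
  →2  (((T ∨ T) ∨ ¬T) ∧ F) ∨ (((F ∧ ¬F) ∧ (¬F ∧ (T ∨ T))) ∨ ¬T)
  →3  F ∨ (((F ∧ ¬F) ∧ (¬F ∧ (T ∨ T))) ∨ ¬T)
  →4  ((F ∧ ¬F) ∧ (¬F ∧ (T ∨ T))) ∨ ¬T
  →5  (F ∧ (¬F ∧ (T ∨ T))) ∨ ¬T
  →6  F ∨ ¬T
  →7  ¬T
  →8  F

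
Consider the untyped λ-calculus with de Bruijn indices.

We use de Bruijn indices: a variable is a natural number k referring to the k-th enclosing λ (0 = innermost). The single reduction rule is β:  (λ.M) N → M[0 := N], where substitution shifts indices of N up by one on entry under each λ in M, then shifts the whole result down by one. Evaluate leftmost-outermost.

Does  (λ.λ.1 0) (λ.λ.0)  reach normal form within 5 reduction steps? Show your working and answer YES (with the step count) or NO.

  start: (λ.λ.1 0) (λ.λ.0)
  step 1: λ.(λ.λ.0) 0
  step 2: λ.λ.0

Answer: YES — reaches normal form λ.λ.0 in 2 ≤ 5 steps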